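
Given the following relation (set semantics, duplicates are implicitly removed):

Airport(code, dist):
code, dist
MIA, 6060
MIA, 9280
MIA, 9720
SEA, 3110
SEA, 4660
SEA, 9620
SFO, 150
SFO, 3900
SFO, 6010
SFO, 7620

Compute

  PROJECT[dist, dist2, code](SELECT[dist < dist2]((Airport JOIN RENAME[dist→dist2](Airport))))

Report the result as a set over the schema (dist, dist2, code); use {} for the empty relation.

{(150, 3900, SFO), (150, 6010, SFO), (150, 7620, SFO), (3110, 4660, SEA), (3110, 9620, SEA), (3900, 6010, SFO), (3900, 7620, SFO), (4660, 9620, SEA), (6010, 7620, SFO), (6060, 9280, MIA), (6060, 9720, MIA), (9280, 9720, MIA)}

ρ[dist→dist2]: schema becomes (code, dist2); tuples unchanged.
Airport ⋈ RENAME[dist→dist2](Airport) (natural join on code): {(MIA, 6060, 6060), (MIA, 6060, 9280), (MIA, 6060, 9720), (MIA, 9280, 6060), (MIA, 9280, 9280), (MIA, 9280, 9720), (MIA, 9720, 6060), (MIA, 9720, 9280), (MIA, 9720, 9720), (SEA, 3110, 3110), (SEA, 3110, 4660), (SEA, 3110, 9620), (SEA, 4660, 3110), (SEA, 4660, 4660), (SEA, 4660, 9620), (SEA, 9620, 3110), (SEA, 9620, 4660), (SEA, 9620, 9620), (SFO, 150, 150), (SFO, 150, 3900), (SFO, 150, 6010), (SFO, 150, 7620), (SFO, 3900, 150), (SFO, 3900, 3900), (SFO, 3900, 6010), (SFO, 3900, 7620), (SFO, 6010, 150), (SFO, 6010, 3900), (SFO, 6010, 6010), (SFO, 6010, 7620), (SFO, 7620, 150), (SFO, 7620, 3900), (SFO, 7620, 6010), (SFO, 7620, 7620)}
Filtering on dist < dist2 leaves {(MIA, 6060, 9280), (MIA, 6060, 9720), (MIA, 9280, 9720), (SEA, 3110, 4660), (SEA, 3110, 9620), (SEA, 4660, 9620), (SFO, 150, 3900), (SFO, 150, 6010), (SFO, 150, 7620), (SFO, 3900, 6010), (SFO, 3900, 7620), (SFO, 6010, 7620)}.
π[dist, dist2, code]: project onto (dist, dist2, code) → {(150, 3900, SFO), (150, 6010, SFO), (150, 7620, SFO), (3110, 4660, SEA), (3110, 9620, SEA), (3900, 6010, SFO), (3900, 7620, SFO), (4660, 9620, SEA), (6010, 7620, SFO), (6060, 9280, MIA), (6060, 9720, MIA), (9280, 9720, MIA)}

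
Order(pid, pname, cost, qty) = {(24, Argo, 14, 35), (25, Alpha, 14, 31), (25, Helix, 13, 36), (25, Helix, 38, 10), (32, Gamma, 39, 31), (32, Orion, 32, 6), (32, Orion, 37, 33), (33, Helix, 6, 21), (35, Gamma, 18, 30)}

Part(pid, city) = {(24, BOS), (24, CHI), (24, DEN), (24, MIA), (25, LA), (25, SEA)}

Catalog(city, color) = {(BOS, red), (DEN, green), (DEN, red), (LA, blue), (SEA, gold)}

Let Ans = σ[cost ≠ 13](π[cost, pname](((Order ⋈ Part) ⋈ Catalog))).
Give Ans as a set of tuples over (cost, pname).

{(14, Alpha), (14, Argo), (38, Helix)}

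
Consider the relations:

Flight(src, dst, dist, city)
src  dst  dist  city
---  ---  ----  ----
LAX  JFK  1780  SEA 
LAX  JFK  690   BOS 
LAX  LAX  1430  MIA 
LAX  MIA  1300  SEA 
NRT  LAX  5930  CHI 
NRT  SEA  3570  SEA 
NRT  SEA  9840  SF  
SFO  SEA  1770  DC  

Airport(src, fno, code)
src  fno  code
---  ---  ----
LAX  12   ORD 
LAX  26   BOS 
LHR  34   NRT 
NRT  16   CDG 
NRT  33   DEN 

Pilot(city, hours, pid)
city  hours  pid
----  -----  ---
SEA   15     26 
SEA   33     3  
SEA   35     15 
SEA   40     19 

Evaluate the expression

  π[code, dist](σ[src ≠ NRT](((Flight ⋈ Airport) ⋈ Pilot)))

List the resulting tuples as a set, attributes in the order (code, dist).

Flight ⋈ Airport (natural join on src): {(LAX, JFK, 1780, SEA, 12, ORD), (LAX, JFK, 1780, SEA, 26, BOS), (LAX, JFK, 690, BOS, 12, ORD), (LAX, JFK, 690, BOS, 26, BOS), (LAX, LAX, 1430, MIA, 12, ORD), (LAX, LAX, 1430, MIA, 26, BOS), (LAX, MIA, 1300, SEA, 12, ORD), (LAX, MIA, 1300, SEA, 26, BOS), (NRT, LAX, 5930, CHI, 16, CDG), (NRT, LAX, 5930, CHI, 33, DEN), (NRT, SEA, 3570, SEA, 16, CDG), (NRT, SEA, 3570, SEA, 33, DEN), (NRT, SEA, 9840, SF, 16, CDG), (NRT, SEA, 9840, SF, 33, DEN)}
(Flight ⋈ Airport) ⋈ Pilot (natural join on city): {(LAX, JFK, 1780, SEA, 12, ORD, 15, 26), (LAX, JFK, 1780, SEA, 12, ORD, 33, 3), (LAX, JFK, 1780, SEA, 12, ORD, 35, 15), (LAX, JFK, 1780, SEA, 12, ORD, 40, 19), (LAX, JFK, 1780, SEA, 26, BOS, 15, 26), (LAX, JFK, 1780, SEA, 26, BOS, 33, 3), (LAX, JFK, 1780, SEA, 26, BOS, 35, 15), (LAX, JFK, 1780, SEA, 26, BOS, 40, 19), (LAX, MIA, 1300, SEA, 12, ORD, 15, 26), (LAX, MIA, 1300, SEA, 12, ORD, 33, 3), (LAX, MIA, 1300, SEA, 12, ORD, 35, 15), (LAX, MIA, 1300, SEA, 12, ORD, 40, 19), (LAX, MIA, 1300, SEA, 26, BOS, 15, 26), (LAX, MIA, 1300, SEA, 26, BOS, 33, 3), (LAX, MIA, 1300, SEA, 26, BOS, 35, 15), (LAX, MIA, 1300, SEA, 26, BOS, 40, 19), (NRT, SEA, 3570, SEA, 16, CDG, 15, 26), (NRT, SEA, 3570, SEA, 16, CDG, 33, 3), (NRT, SEA, 3570, SEA, 16, CDG, 35, 15), (NRT, SEA, 3570, SEA, 16, CDG, 40, 19), (NRT, SEA, 3570, SEA, 33, DEN, 15, 26), (NRT, SEA, 3570, SEA, 33, DEN, 33, 3), (NRT, SEA, 3570, SEA, 33, DEN, 35, 15), (NRT, SEA, 3570, SEA, 33, DEN, 40, 19)}
Selection src ≠ NRT: {(LAX, JFK, 1780, SEA, 12, ORD, 15, 26), (LAX, JFK, 1780, SEA, 12, ORD, 33, 3), (LAX, JFK, 1780, SEA, 12, ORD, 35, 15), (LAX, JFK, 1780, SEA, 12, ORD, 40, 19), (LAX, JFK, 1780, SEA, 26, BOS, 15, 26), (LAX, JFK, 1780, SEA, 26, BOS, 33, 3), (LAX, JFK, 1780, SEA, 26, BOS, 35, 15), (LAX, JFK, 1780, SEA, 26, BOS, 40, 19), (LAX, MIA, 1300, SEA, 12, ORD, 15, 26), (LAX, MIA, 1300, SEA, 12, ORD, 33, 3), (LAX, MIA, 1300, SEA, 12, ORD, 35, 15), (LAX, MIA, 1300, SEA, 12, ORD, 40, 19), (LAX, MIA, 1300, SEA, 26, BOS, 15, 26), (LAX, MIA, 1300, SEA, 26, BOS, 33, 3), (LAX, MIA, 1300, SEA, 26, BOS, 35, 15), (LAX, MIA, 1300, SEA, 26, BOS, 40, 19)}
Keep only column(s) code, dist (12 duplicate(s) eliminated): {(BOS, 1300), (BOS, 1780), (ORD, 1300), (ORD, 1780)}

{(BOS, 1300), (BOS, 1780), (ORD, 1300), (ORD, 1780)}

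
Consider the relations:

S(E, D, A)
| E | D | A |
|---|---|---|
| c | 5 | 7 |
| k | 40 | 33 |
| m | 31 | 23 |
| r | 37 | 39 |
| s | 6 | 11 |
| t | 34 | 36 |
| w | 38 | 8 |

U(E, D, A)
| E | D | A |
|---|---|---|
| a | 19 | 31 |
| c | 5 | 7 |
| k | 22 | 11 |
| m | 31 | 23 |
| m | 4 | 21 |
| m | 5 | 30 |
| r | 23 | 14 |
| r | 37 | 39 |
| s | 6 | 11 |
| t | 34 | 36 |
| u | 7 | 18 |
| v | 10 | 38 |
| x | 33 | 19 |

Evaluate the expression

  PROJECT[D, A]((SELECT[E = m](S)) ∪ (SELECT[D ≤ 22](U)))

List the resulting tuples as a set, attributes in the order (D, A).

{(10, 38), (19, 31), (22, 11), (31, 23), (4, 21), (5, 30), (5, 7), (6, 11), (7, 18)}

Filtering on E = m leaves {(m, 31, 23)}.
Filtering on D ≤ 22 leaves {(a, 19, 31), (c, 5, 7), (k, 22, 11), (m, 4, 21), (m, 5, 30), (s, 6, 11), (u, 7, 18), (v, 10, 38)}.
Set union of the two operands is {(a, 19, 31), (c, 5, 7), (k, 22, 11), (m, 31, 23), (m, 4, 21), (m, 5, 30), (s, 6, 11), (u, 7, 18), (v, 10, 38)}.
π_{D, A} gives {(10, 38), (19, 31), (22, 11), (31, 23), (4, 21), (5, 30), (5, 7), (6, 11), (7, 18)}.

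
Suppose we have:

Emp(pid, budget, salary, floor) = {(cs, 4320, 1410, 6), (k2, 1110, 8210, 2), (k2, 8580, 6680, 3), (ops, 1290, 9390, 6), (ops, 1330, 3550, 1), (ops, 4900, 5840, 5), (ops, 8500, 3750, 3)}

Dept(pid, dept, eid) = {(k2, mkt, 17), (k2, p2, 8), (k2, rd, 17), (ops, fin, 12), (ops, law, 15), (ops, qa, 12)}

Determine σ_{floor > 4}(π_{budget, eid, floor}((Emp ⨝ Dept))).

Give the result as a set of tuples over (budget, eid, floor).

Natural join on pid: {(k2, 1110, 8210, 2, mkt, 17), (k2, 1110, 8210, 2, p2, 8), (k2, 1110, 8210, 2, rd, 17), (k2, 8580, 6680, 3, mkt, 17), (k2, 8580, 6680, 3, p2, 8), (k2, 8580, 6680, 3, rd, 17), (ops, 1290, 9390, 6, fin, 12), (ops, 1290, 9390, 6, law, 15), (ops, 1290, 9390, 6, qa, 12), (ops, 1330, 3550, 1, fin, 12), (ops, 1330, 3550, 1, law, 15), (ops, 1330, 3550, 1, qa, 12), (ops, 4900, 5840, 5, fin, 12), (ops, 4900, 5840, 5, law, 15), (ops, 4900, 5840, 5, qa, 12), (ops, 8500, 3750, 3, fin, 12), (ops, 8500, 3750, 3, law, 15), (ops, 8500, 3750, 3, qa, 12)}
Keep only column(s) budget, eid, floor (6 duplicate(s) eliminated): {(1110, 17, 2), (1110, 8, 2), (1290, 12, 6), (1290, 15, 6), (1330, 12, 1), (1330, 15, 1), (4900, 12, 5), (4900, 15, 5), (8500, 12, 3), (8500, 15, 3), (8580, 17, 3), (8580, 8, 3)}
Apply σ_{floor > 4}; surviving tuples: {(1290, 12, 6), (1290, 15, 6), (4900, 12, 5), (4900, 15, 5)}

{(1290, 12, 6), (1290, 15, 6), (4900, 12, 5), (4900, 15, 5)}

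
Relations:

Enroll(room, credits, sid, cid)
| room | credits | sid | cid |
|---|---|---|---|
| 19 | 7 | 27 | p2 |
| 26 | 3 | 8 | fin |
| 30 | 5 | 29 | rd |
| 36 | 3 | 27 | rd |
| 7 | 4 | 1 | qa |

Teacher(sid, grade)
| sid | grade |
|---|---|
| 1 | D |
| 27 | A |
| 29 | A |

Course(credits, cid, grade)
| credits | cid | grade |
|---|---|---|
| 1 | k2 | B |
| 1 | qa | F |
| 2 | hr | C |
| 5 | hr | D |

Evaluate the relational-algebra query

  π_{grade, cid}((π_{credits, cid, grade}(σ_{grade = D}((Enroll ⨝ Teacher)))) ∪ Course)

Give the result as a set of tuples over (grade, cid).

{(B, k2), (C, hr), (D, hr), (D, qa), (F, qa)}

Joining Enroll and Teacher on sid yields {(19, 7, 27, p2, A), (30, 5, 29, rd, A), (36, 3, 27, rd, A), (7, 4, 1, qa, D)}.
σ[grade = D]: keep tuples satisfying grade = D → {(7, 4, 1, qa, D)}
Projecting to credits, cid, grade: {(4, qa, D)}
Union: {(4, qa, D)} with {(1, k2, B), (1, qa, F), (2, hr, C), (5, hr, D)} → {(1, k2, B), (1, qa, F), (2, hr, C), (4, qa, D), (5, hr, D)}
Projecting to grade, cid: {(B, k2), (C, hr), (D, hr), (D, qa), (F, qa)}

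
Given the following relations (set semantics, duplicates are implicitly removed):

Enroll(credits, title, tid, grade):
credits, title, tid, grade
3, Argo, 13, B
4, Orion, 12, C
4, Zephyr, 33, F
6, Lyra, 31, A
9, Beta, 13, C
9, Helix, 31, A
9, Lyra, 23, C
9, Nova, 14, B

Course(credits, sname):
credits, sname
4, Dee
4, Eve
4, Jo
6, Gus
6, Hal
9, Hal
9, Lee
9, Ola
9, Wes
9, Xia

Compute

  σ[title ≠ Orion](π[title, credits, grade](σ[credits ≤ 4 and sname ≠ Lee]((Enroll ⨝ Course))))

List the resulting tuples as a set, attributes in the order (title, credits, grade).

{(Zephyr, 4, F)}

Natural join on credits: {(4, Orion, 12, C, Dee), (4, Orion, 12, C, Eve), (4, Orion, 12, C, Jo), (4, Zephyr, 33, F, Dee), (4, Zephyr, 33, F, Eve), (4, Zephyr, 33, F, Jo), (6, Lyra, 31, A, Gus), (6, Lyra, 31, A, Hal), (9, Beta, 13, C, Hal), (9, Beta, 13, C, Lee), (9, Beta, 13, C, Ola), (9, Beta, 13, C, Wes), (9, Beta, 13, C, Xia), (9, Helix, 31, A, Hal), (9, Helix, 31, A, Lee), (9, Helix, 31, A, Ola), (9, Helix, 31, A, Wes), (9, Helix, 31, A, Xia), (9, Lyra, 23, C, Hal), (9, Lyra, 23, C, Lee), (9, Lyra, 23, C, Ola), (9, Lyra, 23, C, Wes), (9, Lyra, 23, C, Xia), (9, Nova, 14, B, Hal), (9, Nova, 14, B, Lee), (9, Nova, 14, B, Ola), (9, Nova, 14, B, Wes), (9, Nova, 14, B, Xia)}
Selection credits ≤ 4 and sname ≠ Lee: {(4, Orion, 12, C, Dee), (4, Orion, 12, C, Eve), (4, Orion, 12, C, Jo), (4, Zephyr, 33, F, Dee), (4, Zephyr, 33, F, Eve), (4, Zephyr, 33, F, Jo)}
Keep only column(s) title, credits, grade (4 duplicate(s) eliminated): {(Orion, 4, C), (Zephyr, 4, F)}
Selection title ≠ Orion: {(Zephyr, 4, F)}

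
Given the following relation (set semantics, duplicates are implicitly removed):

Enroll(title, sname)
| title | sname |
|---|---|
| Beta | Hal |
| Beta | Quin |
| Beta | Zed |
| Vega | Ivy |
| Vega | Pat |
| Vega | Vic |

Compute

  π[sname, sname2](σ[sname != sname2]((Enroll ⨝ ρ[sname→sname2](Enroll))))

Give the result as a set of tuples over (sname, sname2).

{(Hal, Quin), (Hal, Zed), (Ivy, Pat), (Ivy, Vic), (Pat, Ivy), (Pat, Vic), (Quin, Hal), (Quin, Zed), (Vic, Ivy), (Vic, Pat), (Zed, Hal), (Zed, Quin)}

ρ[sname→sname2]: schema becomes (title, sname2); tuples unchanged.
Natural join on title: {(Beta, Hal, Hal), (Beta, Hal, Quin), (Beta, Hal, Zed), (Beta, Quin, Hal), (Beta, Quin, Quin), (Beta, Quin, Zed), (Beta, Zed, Hal), (Beta, Zed, Quin), (Beta, Zed, Zed), (Vega, Ivy, Ivy), (Vega, Ivy, Pat), (Vega, Ivy, Vic), (Vega, Pat, Ivy), (Vega, Pat, Pat), (Vega, Pat, Vic), (Vega, Vic, Ivy), (Vega, Vic, Pat), (Vega, Vic, Vic)}
Selection sname != sname2: {(Beta, Hal, Quin), (Beta, Hal, Zed), (Beta, Quin, Hal), (Beta, Quin, Zed), (Beta, Zed, Hal), (Beta, Zed, Quin), (Vega, Ivy, Pat), (Vega, Ivy, Vic), (Vega, Pat, Ivy), (Vega, Pat, Vic), (Vega, Vic, Ivy), (Vega, Vic, Pat)}
π[sname, sname2]: project onto (sname, sname2) → {(Hal, Quin), (Hal, Zed), (Ivy, Pat), (Ivy, Vic), (Pat, Ivy), (Pat, Vic), (Quin, Hal), (Quin, Zed), (Vic, Ivy), (Vic, Pat), (Zed, Hal), (Zed, Quin)}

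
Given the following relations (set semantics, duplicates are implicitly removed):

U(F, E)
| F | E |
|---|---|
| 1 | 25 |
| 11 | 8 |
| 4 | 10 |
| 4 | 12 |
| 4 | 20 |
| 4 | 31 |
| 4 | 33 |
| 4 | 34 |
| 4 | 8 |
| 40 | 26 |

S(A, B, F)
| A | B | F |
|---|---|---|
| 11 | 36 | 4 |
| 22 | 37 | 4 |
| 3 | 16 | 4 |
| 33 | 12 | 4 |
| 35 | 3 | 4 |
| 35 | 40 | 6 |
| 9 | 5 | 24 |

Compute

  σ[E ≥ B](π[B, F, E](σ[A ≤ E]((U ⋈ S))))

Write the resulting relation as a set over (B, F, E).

{(12, 4, 33), (12, 4, 34), (16, 4, 20), (16, 4, 31), (16, 4, 33), (16, 4, 34)}

Joining U and S on F yields {(4, 10, 11, 36), (4, 10, 22, 37), (4, 10, 3, 16), (4, 10, 33, 12), (4, 10, 35, 3), (4, 12, 11, 36), (4, 12, 22, 37), (4, 12, 3, 16), (4, 12, 33, 12), (4, 12, 35, 3), (4, 20, 11, 36), (4, 20, 22, 37), (4, 20, 3, 16), (4, 20, 33, 12), (4, 20, 35, 3), (4, 31, 11, 36), (4, 31, 22, 37), (4, 31, 3, 16), (4, 31, 33, 12), (4, 31, 35, 3), (4, 33, 11, 36), (4, 33, 22, 37), (4, 33, 3, 16), (4, 33, 33, 12), (4, 33, 35, 3), (4, 34, 11, 36), (4, 34, 22, 37), (4, 34, 3, 16), (4, 34, 33, 12), (4, 34, 35, 3), (4, 8, 11, 36), (4, 8, 22, 37), (4, 8, 3, 16), (4, 8, 33, 12), (4, 8, 35, 3)}.
Filtering on A ≤ E leaves {(4, 10, 3, 16), (4, 12, 11, 36), (4, 12, 3, 16), (4, 20, 11, 36), (4, 20, 3, 16), (4, 31, 11, 36), (4, 31, 22, 37), (4, 31, 3, 16), (4, 33, 11, 36), (4, 33, 22, 37), (4, 33, 3, 16), (4, 33, 33, 12), (4, 34, 11, 36), (4, 34, 22, 37), (4, 34, 3, 16), (4, 34, 33, 12), (4, 8, 3, 16)}.
Keep only column(s) B, F, E: {(12, 4, 33), (12, 4, 34), (16, 4, 10), (16, 4, 12), (16, 4, 20), (16, 4, 31), (16, 4, 33), (16, 4, 34), (16, 4, 8), (36, 4, 12), (36, 4, 20), (36, 4, 31), (36, 4, 33), (36, 4, 34), (37, 4, 31), (37, 4, 33), (37, 4, 34)}
Filtering on E ≥ B leaves {(12, 4, 33), (12, 4, 34), (16, 4, 20), (16, 4, 31), (16, 4, 33), (16, 4, 34)}.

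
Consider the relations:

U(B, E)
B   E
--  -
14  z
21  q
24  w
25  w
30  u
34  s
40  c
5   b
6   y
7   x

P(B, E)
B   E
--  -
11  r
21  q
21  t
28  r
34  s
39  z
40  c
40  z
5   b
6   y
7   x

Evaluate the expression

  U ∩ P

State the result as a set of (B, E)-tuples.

{(21, q), (34, s), (40, c), (5, b), (6, y), (7, x)}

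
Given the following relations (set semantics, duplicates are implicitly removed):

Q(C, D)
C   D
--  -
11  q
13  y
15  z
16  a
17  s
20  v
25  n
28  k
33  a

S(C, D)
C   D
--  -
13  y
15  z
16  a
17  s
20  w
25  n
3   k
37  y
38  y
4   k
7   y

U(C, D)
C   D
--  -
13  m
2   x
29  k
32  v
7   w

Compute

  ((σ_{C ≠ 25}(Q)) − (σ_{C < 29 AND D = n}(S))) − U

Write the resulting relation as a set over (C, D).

{(11, q), (13, y), (15, z), (16, a), (17, s), (20, v), (28, k), (33, a)}

Selection C ≠ 25: {(11, q), (13, y), (15, z), (16, a), (17, s), (20, v), (28, k), (33, a)}
Selection C < 29 AND D = n: {(25, n)}
Set difference of the two operands is {(11, q), (13, y), (15, z), (16, a), (17, s), (20, v), (28, k), (33, a)}.
Set difference of the two operands is {(11, q), (13, y), (15, z), (16, a), (17, s), (20, v), (28, k), (33, a)}.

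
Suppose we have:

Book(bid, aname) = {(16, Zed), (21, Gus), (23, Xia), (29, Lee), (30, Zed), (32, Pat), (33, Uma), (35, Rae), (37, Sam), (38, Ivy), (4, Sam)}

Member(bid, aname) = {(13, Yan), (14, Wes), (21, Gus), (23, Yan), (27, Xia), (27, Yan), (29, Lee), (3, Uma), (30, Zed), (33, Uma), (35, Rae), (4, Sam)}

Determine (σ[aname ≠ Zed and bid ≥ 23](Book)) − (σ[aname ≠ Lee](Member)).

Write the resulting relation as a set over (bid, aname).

{(23, Xia), (29, Lee), (32, Pat), (37, Sam), (38, Ivy)}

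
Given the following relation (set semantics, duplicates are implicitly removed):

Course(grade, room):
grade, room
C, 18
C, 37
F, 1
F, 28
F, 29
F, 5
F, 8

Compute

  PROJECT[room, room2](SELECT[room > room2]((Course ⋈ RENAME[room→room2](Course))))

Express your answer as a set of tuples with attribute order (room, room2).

{(28, 1), (28, 5), (28, 8), (29, 1), (29, 28), (29, 5), (29, 8), (37, 18), (5, 1), (8, 1), (8, 5)}

ρ[room→room2]: schema becomes (grade, room2); tuples unchanged.
Course ⋈ RENAME[room→room2](Course) (natural join on grade): {(C, 18, 18), (C, 18, 37), (C, 37, 18), (C, 37, 37), (F, 1, 1), (F, 1, 28), (F, 1, 29), (F, 1, 5), (F, 1, 8), (F, 28, 1), (F, 28, 28), (F, 28, 29), (F, 28, 5), (F, 28, 8), (F, 29, 1), (F, 29, 28), (F, 29, 29), (F, 29, 5), (F, 29, 8), (F, 5, 1), (F, 5, 28), (F, 5, 29), (F, 5, 5), (F, 5, 8), (F, 8, 1), (F, 8, 28), (F, 8, 29), (F, 8, 5), (F, 8, 8)}
σ[room > room2]: keep tuples satisfying room > room2 → {(C, 37, 18), (F, 28, 1), (F, 28, 5), (F, 28, 8), (F, 29, 1), (F, 29, 28), (F, 29, 5), (F, 29, 8), (F, 5, 1), (F, 8, 1), (F, 8, 5)}
Projecting to room, room2: {(28, 1), (28, 5), (28, 8), (29, 1), (29, 28), (29, 5), (29, 8), (37, 18), (5, 1), (8, 1), (8, 5)}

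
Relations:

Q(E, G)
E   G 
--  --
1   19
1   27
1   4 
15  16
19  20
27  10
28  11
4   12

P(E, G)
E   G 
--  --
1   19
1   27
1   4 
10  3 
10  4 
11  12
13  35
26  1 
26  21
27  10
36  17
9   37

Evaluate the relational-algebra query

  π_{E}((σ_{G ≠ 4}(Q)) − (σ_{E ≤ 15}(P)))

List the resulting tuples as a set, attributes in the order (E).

Apply σ_{G ≠ 4}; surviving tuples: {(1, 19), (1, 27), (15, 16), (19, 20), (27, 10), (28, 11), (4, 12)}
Apply σ_{E ≤ 15}; surviving tuples: {(1, 19), (1, 27), (1, 4), (10, 3), (10, 4), (11, 12), (13, 35), (9, 37)}
Taking the difference: {(15, 16), (19, 20), (27, 10), (28, 11), (4, 12)}
Keep only column(s) E: {15, 19, 27, 28, 4}

{15, 19, 27, 28, 4}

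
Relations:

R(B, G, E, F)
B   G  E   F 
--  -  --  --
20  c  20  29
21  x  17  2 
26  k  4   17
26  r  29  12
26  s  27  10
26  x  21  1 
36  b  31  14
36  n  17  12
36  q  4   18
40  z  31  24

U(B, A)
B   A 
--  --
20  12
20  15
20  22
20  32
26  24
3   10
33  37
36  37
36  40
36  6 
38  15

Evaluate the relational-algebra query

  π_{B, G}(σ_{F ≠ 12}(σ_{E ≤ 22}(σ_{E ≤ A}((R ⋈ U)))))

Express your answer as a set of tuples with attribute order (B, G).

Joining R and U on B yields {(20, c, 20, 29, 12), (20, c, 20, 29, 15), (20, c, 20, 29, 22), (20, c, 20, 29, 32), (26, k, 4, 17, 24), (26, r, 29, 12, 24), (26, s, 27, 10, 24), (26, x, 21, 1, 24), (36, b, 31, 14, 37), (36, b, 31, 14, 40), (36, b, 31, 14, 6), (36, n, 17, 12, 37), (36, n, 17, 12, 40), (36, n, 17, 12, 6), (36, q, 4, 18, 37), (36, q, 4, 18, 40), (36, q, 4, 18, 6)}.
σ[E ≤ A]: keep tuples satisfying E ≤ A → {(20, c, 20, 29, 22), (20, c, 20, 29, 32), (26, k, 4, 17, 24), (26, x, 21, 1, 24), (36, b, 31, 14, 37), (36, b, 31, 14, 40), (36, n, 17, 12, 37), (36, n, 17, 12, 40), (36, q, 4, 18, 37), (36, q, 4, 18, 40), (36, q, 4, 18, 6)}
σ[E ≤ 22]: keep tuples satisfying E ≤ 22 → {(20, c, 20, 29, 22), (20, c, 20, 29, 32), (26, k, 4, 17, 24), (26, x, 21, 1, 24), (36, n, 17, 12, 37), (36, n, 17, 12, 40), (36, q, 4, 18, 37), (36, q, 4, 18, 40), (36, q, 4, 18, 6)}
σ[F ≠ 12]: keep tuples satisfying F ≠ 12 → {(20, c, 20, 29, 22), (20, c, 20, 29, 32), (26, k, 4, 17, 24), (26, x, 21, 1, 24), (36, q, 4, 18, 37), (36, q, 4, 18, 40), (36, q, 4, 18, 6)}
Keep only column(s) B, G (3 duplicate(s) eliminated): {(20, c), (26, k), (26, x), (36, q)}

{(20, c), (26, k), (26, x), (36, q)}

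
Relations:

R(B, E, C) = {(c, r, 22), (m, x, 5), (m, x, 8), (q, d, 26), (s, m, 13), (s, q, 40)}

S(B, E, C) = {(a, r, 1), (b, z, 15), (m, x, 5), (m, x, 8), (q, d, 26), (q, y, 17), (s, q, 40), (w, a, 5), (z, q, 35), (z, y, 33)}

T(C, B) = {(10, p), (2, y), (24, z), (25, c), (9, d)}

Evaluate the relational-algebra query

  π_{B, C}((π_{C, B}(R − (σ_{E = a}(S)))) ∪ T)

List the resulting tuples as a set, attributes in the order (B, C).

σ[E = a]: keep tuples satisfying E = a → {(w, a, 5)}
Set difference of the two operands is {(c, r, 22), (m, x, 5), (m, x, 8), (q, d, 26), (s, m, 13), (s, q, 40)}.
π_{C, B} gives {(13, s), (22, c), (26, q), (40, s), (5, m), (8, m)}.
Set union of the two operands is {(10, p), (13, s), (2, y), (22, c), (24, z), (25, c), (26, q), (40, s), (5, m), (8, m), (9, d)}.
π_{B, C} gives {(c, 22), (c, 25), (d, 9), (m, 5), (m, 8), (p, 10), (q, 26), (s, 13), (s, 40), (y, 2), (z, 24)}.

{(c, 22), (c, 25), (d, 9), (m, 5), (m, 8), (p, 10), (q, 26), (s, 13), (s, 40), (y, 2), (z, 24)}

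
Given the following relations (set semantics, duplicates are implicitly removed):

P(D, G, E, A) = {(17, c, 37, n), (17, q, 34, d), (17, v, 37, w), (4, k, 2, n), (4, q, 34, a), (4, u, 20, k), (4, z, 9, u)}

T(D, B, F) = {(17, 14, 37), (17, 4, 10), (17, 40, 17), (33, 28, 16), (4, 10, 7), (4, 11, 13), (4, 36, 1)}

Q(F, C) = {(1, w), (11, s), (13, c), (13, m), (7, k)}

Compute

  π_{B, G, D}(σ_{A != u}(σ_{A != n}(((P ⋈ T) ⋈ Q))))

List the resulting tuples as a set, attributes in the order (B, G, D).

{(10, q, 4), (10, u, 4), (11, q, 4), (11, u, 4), (36, q, 4), (36, u, 4)}

Joining P and T on D yields {(17, c, 37, n, 14, 37), (17, c, 37, n, 4, 10), (17, c, 37, n, 40, 17), (17, q, 34, d, 14, 37), (17, q, 34, d, 4, 10), (17, q, 34, d, 40, 17), (17, v, 37, w, 14, 37), (17, v, 37, w, 4, 10), (17, v, 37, w, 40, 17), (4, k, 2, n, 10, 7), (4, k, 2, n, 11, 13), (4, k, 2, n, 36, 1), (4, q, 34, a, 10, 7), (4, q, 34, a, 11, 13), (4, q, 34, a, 36, 1), (4, u, 20, k, 10, 7), (4, u, 20, k, 11, 13), (4, u, 20, k, 36, 1), (4, z, 9, u, 10, 7), (4, z, 9, u, 11, 13), (4, z, 9, u, 36, 1)}.
Joining (P ⋈ T) and Q on F yields {(4, k, 2, n, 10, 7, k), (4, k, 2, n, 11, 13, c), (4, k, 2, n, 11, 13, m), (4, k, 2, n, 36, 1, w), (4, q, 34, a, 10, 7, k), (4, q, 34, a, 11, 13, c), (4, q, 34, a, 11, 13, m), (4, q, 34, a, 36, 1, w), (4, u, 20, k, 10, 7, k), (4, u, 20, k, 11, 13, c), (4, u, 20, k, 11, 13, m), (4, u, 20, k, 36, 1, w), (4, z, 9, u, 10, 7, k), (4, z, 9, u, 11, 13, c), (4, z, 9, u, 11, 13, m), (4, z, 9, u, 36, 1, w)}.
σ[A != n]: keep tuples satisfying A != n → {(4, q, 34, a, 10, 7, k), (4, q, 34, a, 11, 13, c), (4, q, 34, a, 11, 13, m), (4, q, 34, a, 36, 1, w), (4, u, 20, k, 10, 7, k), (4, u, 20, k, 11, 13, c), (4, u, 20, k, 11, 13, m), (4, u, 20, k, 36, 1, w), (4, z, 9, u, 10, 7, k), (4, z, 9, u, 11, 13, c), (4, z, 9, u, 11, 13, m), (4, z, 9, u, 36, 1, w)}
σ[A != u]: keep tuples satisfying A != u → {(4, q, 34, a, 10, 7, k), (4, q, 34, a, 11, 13, c), (4, q, 34, a, 11, 13, m), (4, q, 34, a, 36, 1, w), (4, u, 20, k, 10, 7, k), (4, u, 20, k, 11, 13, c), (4, u, 20, k, 11, 13, m), (4, u, 20, k, 36, 1, w)}
π_{B, G, D} gives {(10, q, 4), (10, u, 4), (11, q, 4), (11, u, 4), (36, q, 4), (36, u, 4)} (2 duplicate(s) eliminated).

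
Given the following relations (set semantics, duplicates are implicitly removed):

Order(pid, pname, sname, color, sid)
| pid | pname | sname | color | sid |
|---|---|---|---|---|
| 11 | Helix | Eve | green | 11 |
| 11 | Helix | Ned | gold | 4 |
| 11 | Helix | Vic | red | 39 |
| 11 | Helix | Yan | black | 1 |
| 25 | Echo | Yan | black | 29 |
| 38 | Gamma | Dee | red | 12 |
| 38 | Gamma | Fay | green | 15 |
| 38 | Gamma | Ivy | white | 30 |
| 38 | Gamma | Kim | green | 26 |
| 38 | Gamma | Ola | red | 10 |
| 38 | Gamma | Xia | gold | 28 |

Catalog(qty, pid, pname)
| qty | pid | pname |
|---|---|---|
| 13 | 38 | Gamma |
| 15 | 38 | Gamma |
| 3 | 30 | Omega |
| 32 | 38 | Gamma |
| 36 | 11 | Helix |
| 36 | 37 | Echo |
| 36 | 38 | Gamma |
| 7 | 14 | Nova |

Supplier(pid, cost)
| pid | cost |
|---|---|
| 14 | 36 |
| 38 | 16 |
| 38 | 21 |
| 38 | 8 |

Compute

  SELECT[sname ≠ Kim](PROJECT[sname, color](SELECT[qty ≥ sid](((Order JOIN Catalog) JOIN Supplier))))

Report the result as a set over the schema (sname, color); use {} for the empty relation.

{(Dee, red), (Fay, green), (Ivy, white), (Ola, red), (Xia, gold)}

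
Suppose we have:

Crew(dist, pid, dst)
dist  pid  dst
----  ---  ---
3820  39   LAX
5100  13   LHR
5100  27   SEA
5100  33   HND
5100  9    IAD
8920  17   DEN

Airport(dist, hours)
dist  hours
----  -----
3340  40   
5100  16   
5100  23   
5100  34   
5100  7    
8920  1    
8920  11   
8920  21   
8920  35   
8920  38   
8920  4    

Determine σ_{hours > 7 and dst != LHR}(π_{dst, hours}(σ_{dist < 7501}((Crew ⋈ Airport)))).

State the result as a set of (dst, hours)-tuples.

Crew ⋈ Airport (natural join on dist): {(5100, 13, LHR, 16), (5100, 13, LHR, 23), (5100, 13, LHR, 34), (5100, 13, LHR, 7), (5100, 27, SEA, 16), (5100, 27, SEA, 23), (5100, 27, SEA, 34), (5100, 27, SEA, 7), (5100, 33, HND, 16), (5100, 33, HND, 23), (5100, 33, HND, 34), (5100, 33, HND, 7), (5100, 9, IAD, 16), (5100, 9, IAD, 23), (5100, 9, IAD, 34), (5100, 9, IAD, 7), (8920, 17, DEN, 1), (8920, 17, DEN, 11), (8920, 17, DEN, 21), (8920, 17, DEN, 35), (8920, 17, DEN, 38), (8920, 17, DEN, 4)}
Selection dist < 7501: {(5100, 13, LHR, 16), (5100, 13, LHR, 23), (5100, 13, LHR, 34), (5100, 13, LHR, 7), (5100, 27, SEA, 16), (5100, 27, SEA, 23), (5100, 27, SEA, 34), (5100, 27, SEA, 7), (5100, 33, HND, 16), (5100, 33, HND, 23), (5100, 33, HND, 34), (5100, 33, HND, 7), (5100, 9, IAD, 16), (5100, 9, IAD, 23), (5100, 9, IAD, 34), (5100, 9, IAD, 7)}
Projecting to dst, hours: {(HND, 16), (HND, 23), (HND, 34), (HND, 7), (IAD, 16), (IAD, 23), (IAD, 34), (IAD, 7), (LHR, 16), (LHR, 23), (LHR, 34), (LHR, 7), (SEA, 16), (SEA, 23), (SEA, 34), (SEA, 7)}
Selection hours > 7 and dst != LHR: {(HND, 16), (HND, 23), (HND, 34), (IAD, 16), (IAD, 23), (IAD, 34), (SEA, 16), (SEA, 23), (SEA, 34)}

{(HND, 16), (HND, 23), (HND, 34), (IAD, 16), (IAD, 23), (IAD, 34), (SEA, 16), (SEA, 23), (SEA, 34)}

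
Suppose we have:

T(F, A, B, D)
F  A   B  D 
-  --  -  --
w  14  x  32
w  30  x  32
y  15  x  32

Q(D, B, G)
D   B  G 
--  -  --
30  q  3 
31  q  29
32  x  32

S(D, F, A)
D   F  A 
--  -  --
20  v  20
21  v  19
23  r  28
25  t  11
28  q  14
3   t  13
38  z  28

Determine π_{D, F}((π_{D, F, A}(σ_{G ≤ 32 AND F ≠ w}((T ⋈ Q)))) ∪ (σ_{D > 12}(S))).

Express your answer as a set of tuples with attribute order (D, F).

{(20, v), (21, v), (23, r), (25, t), (28, q), (32, y), (38, z)}

Joining T and Q on B, D yields {(w, 14, x, 32, 32), (w, 30, x, 32, 32), (y, 15, x, 32, 32)}.
Filtering on G ≤ 32 AND F ≠ w leaves {(y, 15, x, 32, 32)}.
π_{D, F, A} gives {(32, y, 15)}.
Filtering on D > 12 leaves {(20, v, 20), (21, v, 19), (23, r, 28), (25, t, 11), (28, q, 14), (38, z, 28)}.
Set union of the two operands is {(20, v, 20), (21, v, 19), (23, r, 28), (25, t, 11), (28, q, 14), (32, y, 15), (38, z, 28)}.
π_{D, F} gives {(20, v), (21, v), (23, r), (25, t), (28, q), (32, y), (38, z)}.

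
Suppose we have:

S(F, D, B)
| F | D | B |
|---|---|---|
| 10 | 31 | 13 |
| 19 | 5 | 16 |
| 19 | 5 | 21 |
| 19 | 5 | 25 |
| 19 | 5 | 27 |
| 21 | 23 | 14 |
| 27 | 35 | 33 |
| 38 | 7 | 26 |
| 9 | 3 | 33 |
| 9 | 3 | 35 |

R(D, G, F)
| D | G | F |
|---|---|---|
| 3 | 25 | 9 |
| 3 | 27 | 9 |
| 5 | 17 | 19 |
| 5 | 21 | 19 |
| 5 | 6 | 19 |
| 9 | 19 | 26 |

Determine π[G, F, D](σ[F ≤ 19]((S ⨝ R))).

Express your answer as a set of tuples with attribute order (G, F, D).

{(17, 19, 5), (21, 19, 5), (25, 9, 3), (27, 9, 3), (6, 19, 5)}

Joining S and R on F, D yields {(19, 5, 16, 17), (19, 5, 16, 21), (19, 5, 16, 6), (19, 5, 21, 17), (19, 5, 21, 21), (19, 5, 21, 6), (19, 5, 25, 17), (19, 5, 25, 21), (19, 5, 25, 6), (19, 5, 27, 17), (19, 5, 27, 21), (19, 5, 27, 6), (9, 3, 33, 25), (9, 3, 33, 27), (9, 3, 35, 25), (9, 3, 35, 27)}.
Selection F ≤ 19: {(19, 5, 16, 17), (19, 5, 16, 21), (19, 5, 16, 6), (19, 5, 21, 17), (19, 5, 21, 21), (19, 5, 21, 6), (19, 5, 25, 17), (19, 5, 25, 21), (19, 5, 25, 6), (19, 5, 27, 17), (19, 5, 27, 21), (19, 5, 27, 6), (9, 3, 33, 25), (9, 3, 33, 27), (9, 3, 35, 25), (9, 3, 35, 27)}
Projecting to G, F, D (11 duplicate(s) eliminated): {(17, 19, 5), (21, 19, 5), (25, 9, 3), (27, 9, 3), (6, 19, 5)}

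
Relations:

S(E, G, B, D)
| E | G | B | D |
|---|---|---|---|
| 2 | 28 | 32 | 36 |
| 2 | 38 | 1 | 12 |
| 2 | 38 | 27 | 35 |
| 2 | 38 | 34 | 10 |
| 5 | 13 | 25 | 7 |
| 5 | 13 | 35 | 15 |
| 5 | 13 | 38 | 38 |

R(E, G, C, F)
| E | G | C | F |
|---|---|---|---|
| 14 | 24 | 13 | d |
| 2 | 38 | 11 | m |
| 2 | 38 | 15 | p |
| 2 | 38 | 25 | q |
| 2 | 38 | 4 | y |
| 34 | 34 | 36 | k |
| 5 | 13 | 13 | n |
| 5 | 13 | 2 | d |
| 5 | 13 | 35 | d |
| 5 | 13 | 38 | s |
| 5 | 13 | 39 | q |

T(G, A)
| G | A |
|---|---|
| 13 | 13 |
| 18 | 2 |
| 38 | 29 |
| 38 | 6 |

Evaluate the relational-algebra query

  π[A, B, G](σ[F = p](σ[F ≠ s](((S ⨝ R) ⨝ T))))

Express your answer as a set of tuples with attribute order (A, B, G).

{(29, 1, 38), (29, 27, 38), (29, 34, 38), (6, 1, 38), (6, 27, 38), (6, 34, 38)}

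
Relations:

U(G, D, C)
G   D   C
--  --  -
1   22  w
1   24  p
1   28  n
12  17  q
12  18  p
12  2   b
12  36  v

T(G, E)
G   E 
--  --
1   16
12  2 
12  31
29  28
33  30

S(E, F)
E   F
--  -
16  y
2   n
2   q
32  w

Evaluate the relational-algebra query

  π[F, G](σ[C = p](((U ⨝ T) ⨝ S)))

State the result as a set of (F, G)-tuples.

Natural join on G: {(1, 22, w, 16), (1, 24, p, 16), (1, 28, n, 16), (12, 17, q, 2), (12, 17, q, 31), (12, 18, p, 2), (12, 18, p, 31), (12, 2, b, 2), (12, 2, b, 31), (12, 36, v, 2), (12, 36, v, 31)}
Natural join on E: {(1, 22, w, 16, y), (1, 24, p, 16, y), (1, 28, n, 16, y), (12, 17, q, 2, n), (12, 17, q, 2, q), (12, 18, p, 2, n), (12, 18, p, 2, q), (12, 2, b, 2, n), (12, 2, b, 2, q), (12, 36, v, 2, n), (12, 36, v, 2, q)}
Filtering on C = p leaves {(1, 24, p, 16, y), (12, 18, p, 2, n), (12, 18, p, 2, q)}.
π_{F, G} gives {(n, 12), (q, 12), (y, 1)}.

{(n, 12), (q, 12), (y, 1)}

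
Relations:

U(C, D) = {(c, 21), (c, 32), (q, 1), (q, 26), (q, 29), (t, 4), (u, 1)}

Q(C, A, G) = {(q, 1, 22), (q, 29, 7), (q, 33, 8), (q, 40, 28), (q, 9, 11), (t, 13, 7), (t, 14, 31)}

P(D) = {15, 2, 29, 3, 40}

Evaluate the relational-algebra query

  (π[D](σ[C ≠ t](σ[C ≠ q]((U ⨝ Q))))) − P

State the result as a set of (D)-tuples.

U ⋈ Q (natural join on C): {(q, 1, 1, 22), (q, 1, 29, 7), (q, 1, 33, 8), (q, 1, 40, 28), (q, 1, 9, 11), (q, 26, 1, 22), (q, 26, 29, 7), (q, 26, 33, 8), (q, 26, 40, 28), (q, 26, 9, 11), (q, 29, 1, 22), (q, 29, 29, 7), (q, 29, 33, 8), (q, 29, 40, 28), (q, 29, 9, 11), (t, 4, 13, 7), (t, 4, 14, 31)}
Apply σ_{C ≠ q}; surviving tuples: {(t, 4, 13, 7), (t, 4, 14, 31)}
Apply σ_{C ≠ t}; surviving tuples: {}
Projecting to D: {}
Set difference of the two operands is {}.

{}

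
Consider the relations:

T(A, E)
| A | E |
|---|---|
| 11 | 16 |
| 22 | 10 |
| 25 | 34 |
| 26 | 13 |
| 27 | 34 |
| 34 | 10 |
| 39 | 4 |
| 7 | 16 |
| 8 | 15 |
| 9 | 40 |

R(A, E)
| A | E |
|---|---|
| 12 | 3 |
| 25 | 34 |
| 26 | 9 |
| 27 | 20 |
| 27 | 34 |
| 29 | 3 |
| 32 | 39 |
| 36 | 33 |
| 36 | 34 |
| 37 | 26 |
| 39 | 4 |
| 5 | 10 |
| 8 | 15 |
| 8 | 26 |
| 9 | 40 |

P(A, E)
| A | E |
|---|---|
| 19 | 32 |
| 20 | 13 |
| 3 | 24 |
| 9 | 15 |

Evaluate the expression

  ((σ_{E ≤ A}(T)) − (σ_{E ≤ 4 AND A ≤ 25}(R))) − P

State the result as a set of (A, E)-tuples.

Apply σ_{E ≤ A}; surviving tuples: {(22, 10), (26, 13), (34, 10), (39, 4)}
Apply σ_{E ≤ 4 AND A ≤ 25}; surviving tuples: {(12, 3)}
Set difference of the two operands is {(22, 10), (26, 13), (34, 10), (39, 4)}.
Set difference of the two operands is {(22, 10), (26, 13), (34, 10), (39, 4)}.

{(22, 10), (26, 13), (34, 10), (39, 4)}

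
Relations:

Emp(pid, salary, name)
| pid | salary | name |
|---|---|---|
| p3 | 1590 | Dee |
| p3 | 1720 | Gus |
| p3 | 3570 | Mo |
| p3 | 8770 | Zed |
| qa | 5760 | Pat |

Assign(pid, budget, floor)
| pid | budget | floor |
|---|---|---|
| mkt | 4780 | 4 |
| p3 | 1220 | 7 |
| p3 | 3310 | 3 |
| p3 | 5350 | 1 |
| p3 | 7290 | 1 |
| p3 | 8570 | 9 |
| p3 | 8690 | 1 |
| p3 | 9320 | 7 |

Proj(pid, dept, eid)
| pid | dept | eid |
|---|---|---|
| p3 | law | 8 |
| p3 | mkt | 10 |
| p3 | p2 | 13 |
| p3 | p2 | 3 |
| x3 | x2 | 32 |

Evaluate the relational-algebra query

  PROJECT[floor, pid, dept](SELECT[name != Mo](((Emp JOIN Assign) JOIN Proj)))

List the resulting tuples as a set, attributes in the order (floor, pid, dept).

{(1, p3, law), (1, p3, mkt), (1, p3, p2), (3, p3, law), (3, p3, mkt), (3, p3, p2), (7, p3, law), (7, p3, mkt), (7, p3, p2), (9, p3, law), (9, p3, mkt), (9, p3, p2)}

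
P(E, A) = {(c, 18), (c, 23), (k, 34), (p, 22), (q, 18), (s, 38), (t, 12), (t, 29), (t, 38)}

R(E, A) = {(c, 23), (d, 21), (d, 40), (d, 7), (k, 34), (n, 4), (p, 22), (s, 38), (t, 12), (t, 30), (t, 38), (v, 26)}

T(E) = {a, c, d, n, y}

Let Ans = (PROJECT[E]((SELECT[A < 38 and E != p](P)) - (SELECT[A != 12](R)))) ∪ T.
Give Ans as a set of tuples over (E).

Filtering on A < 38 and E != p leaves {(c, 18), (c, 23), (k, 34), (q, 18), (t, 12), (t, 29)}.
Filtering on A != 12 leaves {(c, 23), (d, 21), (d, 40), (d, 7), (k, 34), (n, 4), (p, 22), (s, 38), (t, 30), (t, 38), (v, 26)}.
Taking the difference: {(c, 18), (q, 18), (t, 12), (t, 29)}
π_{E} gives {c, q, t} (1 duplicate(s) eliminated).
Taking the union: {a, c, d, n, q, t, y}

{a, c, d, n, q, t, y}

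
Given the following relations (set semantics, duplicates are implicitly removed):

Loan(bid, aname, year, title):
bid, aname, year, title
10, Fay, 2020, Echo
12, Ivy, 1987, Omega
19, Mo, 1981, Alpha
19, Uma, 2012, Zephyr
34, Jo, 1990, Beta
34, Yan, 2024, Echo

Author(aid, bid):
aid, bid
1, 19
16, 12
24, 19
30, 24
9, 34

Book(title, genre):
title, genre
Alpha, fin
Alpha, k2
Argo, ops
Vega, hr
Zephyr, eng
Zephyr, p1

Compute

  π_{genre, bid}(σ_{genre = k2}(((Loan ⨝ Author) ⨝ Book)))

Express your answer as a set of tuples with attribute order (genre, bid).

{(k2, 19)}

Loan ⋈ Author (natural join on bid): {(12, Ivy, 1987, Omega, 16), (19, Mo, 1981, Alpha, 1), (19, Mo, 1981, Alpha, 24), (19, Uma, 2012, Zephyr, 1), (19, Uma, 2012, Zephyr, 24), (34, Jo, 1990, Beta, 9), (34, Yan, 2024, Echo, 9)}
(Loan ⨝ Author) ⋈ Book (natural join on title): {(19, Mo, 1981, Alpha, 1, fin), (19, Mo, 1981, Alpha, 1, k2), (19, Mo, 1981, Alpha, 24, fin), (19, Mo, 1981, Alpha, 24, k2), (19, Uma, 2012, Zephyr, 1, eng), (19, Uma, 2012, Zephyr, 1, p1), (19, Uma, 2012, Zephyr, 24, eng), (19, Uma, 2012, Zephyr, 24, p1)}
Selection genre = k2: {(19, Mo, 1981, Alpha, 1, k2), (19, Mo, 1981, Alpha, 24, k2)}
π[genre, bid]: project onto (genre, bid) (1 duplicate(s) eliminated) → {(k2, 19)}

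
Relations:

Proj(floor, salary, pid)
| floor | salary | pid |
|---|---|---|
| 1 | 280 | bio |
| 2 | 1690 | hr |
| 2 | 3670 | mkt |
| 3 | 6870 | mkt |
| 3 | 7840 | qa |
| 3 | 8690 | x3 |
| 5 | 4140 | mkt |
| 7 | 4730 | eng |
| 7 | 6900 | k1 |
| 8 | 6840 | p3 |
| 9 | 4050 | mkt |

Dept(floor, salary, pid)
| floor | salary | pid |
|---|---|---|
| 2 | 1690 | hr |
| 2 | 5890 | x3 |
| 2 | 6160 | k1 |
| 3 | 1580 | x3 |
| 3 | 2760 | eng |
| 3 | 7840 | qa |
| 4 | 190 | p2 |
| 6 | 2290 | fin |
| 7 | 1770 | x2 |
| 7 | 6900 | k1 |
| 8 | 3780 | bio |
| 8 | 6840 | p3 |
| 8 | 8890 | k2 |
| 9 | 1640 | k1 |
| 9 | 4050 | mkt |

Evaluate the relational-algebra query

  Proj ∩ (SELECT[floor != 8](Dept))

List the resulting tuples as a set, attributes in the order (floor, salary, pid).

σ[floor != 8]: keep tuples satisfying floor != 8 → {(2, 1690, hr), (2, 5890, x3), (2, 6160, k1), (3, 1580, x3), (3, 2760, eng), (3, 7840, qa), (4, 190, p2), (6, 2290, fin), (7, 1770, x2), (7, 6900, k1), (9, 1640, k1), (9, 4050, mkt)}
Intersection: {(1, 280, bio), (2, 1690, hr), (2, 3670, mkt), (3, 6870, mkt), (3, 7840, qa), (3, 8690, x3), (5, 4140, mkt), (7, 4730, eng), (7, 6900, k1), (8, 6840, p3), (9, 4050, mkt)} with {(2, 1690, hr), (2, 5890, x3), (2, 6160, k1), (3, 1580, x3), (3, 2760, eng), (3, 7840, qa), (4, 190, p2), (6, 2290, fin), (7, 1770, x2), (7, 6900, k1), (9, 1640, k1), (9, 4050, mkt)} → {(2, 1690, hr), (3, 7840, qa), (7, 6900, k1), (9, 4050, mkt)}

{(2, 1690, hr), (3, 7840, qa), (7, 6900, k1), (9, 4050, mkt)}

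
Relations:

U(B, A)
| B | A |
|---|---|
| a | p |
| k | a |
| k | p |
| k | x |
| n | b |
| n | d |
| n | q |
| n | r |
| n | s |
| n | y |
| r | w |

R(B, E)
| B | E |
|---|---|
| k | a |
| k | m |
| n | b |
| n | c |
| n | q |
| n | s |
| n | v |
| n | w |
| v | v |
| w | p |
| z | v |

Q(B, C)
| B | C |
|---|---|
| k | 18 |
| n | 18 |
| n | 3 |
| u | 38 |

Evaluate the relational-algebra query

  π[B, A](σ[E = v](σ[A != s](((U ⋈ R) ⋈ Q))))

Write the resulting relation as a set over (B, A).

{(n, b), (n, d), (n, q), (n, r), (n, y)}

Joining U and R on B yields {(k, a, a), (k, a, m), (k, p, a), (k, p, m), (k, x, a), (k, x, m), (n, b, b), (n, b, c), (n, b, q), (n, b, s), (n, b, v), (n, b, w), (n, d, b), (n, d, c), (n, d, q), (n, d, s), (n, d, v), (n, d, w), (n, q, b), (n, q, c), (n, q, q), (n, q, s), (n, q, v), (n, q, w), (n, r, b), (n, r, c), (n, r, q), (n, r, s), (n, r, v), (n, r, w), (n, s, b), (n, s, c), (n, s, q), (n, s, s), (n, s, v), (n, s, w), (n, y, b), (n, y, c), (n, y, q), (n, y, s), (n, y, v), (n, y, w)}.
Joining (U ⋈ R) and Q on B yields {(k, a, a, 18), (k, a, m, 18), (k, p, a, 18), (k, p, m, 18), (k, x, a, 18), (k, x, m, 18), (n, b, b, 18), (n, b, b, 3), (n, b, c, 18), (n, b, c, 3), (n, b, q, 18), (n, b, q, 3), (n, b, s, 18), (n, b, s, 3), (n, b, v, 18), (n, b, v, 3), (n, b, w, 18), (n, b, w, 3), (n, d, b, 18), (n, d, b, 3), (n, d, c, 18), (n, d, c, 3), (n, d, q, 18), (n, d, q, 3), (n, d, s, 18), (n, d, s, 3), (n, d, v, 18), (n, d, v, 3), (n, d, w, 18), (n, d, w, 3), (n, q, b, 18), (n, q, b, 3), (n, q, c, 18), (n, q, c, 3), (n, q, q, 18), (n, q, q, 3), (n, q, s, 18), (n, q, s, 3), (n, q, v, 18), (n, q, v, 3), (n, q, w, 18), (n, q, w, 3), (n, r, b, 18), (n, r, b, 3), (n, r, c, 18), (n, r, c, 3), (n, r, q, 18), (n, r, q, 3), (n, r, s, 18), (n, r, s, 3), (n, r, v, 18), (n, r, v, 3), (n, r, w, 18), (n, r, w, 3), (n, s, b, 18), (n, s, b, 3), (n, s, c, 18), (n, s, c, 3), (n, s, q, 18), (n, s, q, 3), (n, s, s, 18), (n, s, s, 3), (n, s, v, 18), (n, s, v, 3), (n, s, w, 18), (n, s, w, 3), (n, y, b, 18), (n, y, b, 3), (n, y, c, 18), (n, y, c, 3), (n, y, q, 18), (n, y, q, 3), (n, y, s, 18), (n, y, s, 3), (n, y, v, 18), (n, y, v, 3), (n, y, w, 18), (n, y, w, 3)}.
Selection A != s: {(k, a, a, 18), (k, a, m, 18), (k, p, a, 18), (k, p, m, 18), (k, x, a, 18), (k, x, m, 18), (n, b, b, 18), (n, b, b, 3), (n, b, c, 18), (n, b, c, 3), (n, b, q, 18), (n, b, q, 3), (n, b, s, 18), (n, b, s, 3), (n, b, v, 18), (n, b, v, 3), (n, b, w, 18), (n, b, w, 3), (n, d, b, 18), (n, d, b, 3), (n, d, c, 18), (n, d, c, 3), (n, d, q, 18), (n, d, q, 3), (n, d, s, 18), (n, d, s, 3), (n, d, v, 18), (n, d, v, 3), (n, d, w, 18), (n, d, w, 3), (n, q, b, 18), (n, q, b, 3), (n, q, c, 18), (n, q, c, 3), (n, q, q, 18), (n, q, q, 3), (n, q, s, 18), (n, q, s, 3), (n, q, v, 18), (n, q, v, 3), (n, q, w, 18), (n, q, w, 3), (n, r, b, 18), (n, r, b, 3), (n, r, c, 18), (n, r, c, 3), (n, r, q, 18), (n, r, q, 3), (n, r, s, 18), (n, r, s, 3), (n, r, v, 18), (n, r, v, 3), (n, r, w, 18), (n, r, w, 3), (n, y, b, 18), (n, y, b, 3), (n, y, c, 18), (n, y, c, 3), (n, y, q, 18), (n, y, q, 3), (n, y, s, 18), (n, y, s, 3), (n, y, v, 18), (n, y, v, 3), (n, y, w, 18), (n, y, w, 3)}
Selection E = v: {(n, b, v, 18), (n, b, v, 3), (n, d, v, 18), (n, d, v, 3), (n, q, v, 18), (n, q, v, 3), (n, r, v, 18), (n, r, v, 3), (n, y, v, 18), (n, y, v, 3)}
π_{B, A} gives {(n, b), (n, d), (n, q), (n, r), (n, y)} (5 duplicate(s) eliminated).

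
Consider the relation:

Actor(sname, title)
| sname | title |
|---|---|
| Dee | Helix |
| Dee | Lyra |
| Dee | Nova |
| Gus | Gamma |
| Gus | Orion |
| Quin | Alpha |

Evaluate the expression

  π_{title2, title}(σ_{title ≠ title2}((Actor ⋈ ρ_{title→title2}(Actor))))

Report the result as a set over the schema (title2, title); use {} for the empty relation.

ρ[title→title2]: schema becomes (sname, title2); tuples unchanged.
Actor ⋈ ρ_{title→title2}(Actor) (natural join on sname): {(Dee, Helix, Helix), (Dee, Helix, Lyra), (Dee, Helix, Nova), (Dee, Lyra, Helix), (Dee, Lyra, Lyra), (Dee, Lyra, Nova), (Dee, Nova, Helix), (Dee, Nova, Lyra), (Dee, Nova, Nova), (Gus, Gamma, Gamma), (Gus, Gamma, Orion), (Gus, Orion, Gamma), (Gus, Orion, Orion), (Quin, Alpha, Alpha)}
σ[title ≠ title2]: keep tuples satisfying title ≠ title2 → {(Dee, Helix, Lyra), (Dee, Helix, Nova), (Dee, Lyra, Helix), (Dee, Lyra, Nova), (Dee, Nova, Helix), (Dee, Nova, Lyra), (Gus, Gamma, Orion), (Gus, Orion, Gamma)}
Keep only column(s) title2, title: {(Gamma, Orion), (Helix, Lyra), (Helix, Nova), (Lyra, Helix), (Lyra, Nova), (Nova, Helix), (Nova, Lyra), (Orion, Gamma)}

{(Gamma, Orion), (Helix, Lyra), (Helix, Nova), (Lyra, Helix), (Lyra, Nova), (Nova, Helix), (Nova, Lyra), (Orion, Gamma)}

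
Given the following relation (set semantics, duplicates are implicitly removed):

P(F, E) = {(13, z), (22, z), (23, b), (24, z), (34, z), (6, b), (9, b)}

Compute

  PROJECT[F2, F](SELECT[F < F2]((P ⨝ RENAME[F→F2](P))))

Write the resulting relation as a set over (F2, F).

{(22, 13), (23, 6), (23, 9), (24, 13), (24, 22), (34, 13), (34, 22), (34, 24), (9, 6)}

ρ[F→F2]: schema becomes (F2, E); tuples unchanged.
Natural join on E: {(13, z, 13), (13, z, 22), (13, z, 24), (13, z, 34), (22, z, 13), (22, z, 22), (22, z, 24), (22, z, 34), (23, b, 23), (23, b, 6), (23, b, 9), (24, z, 13), (24, z, 22), (24, z, 24), (24, z, 34), (34, z, 13), (34, z, 22), (34, z, 24), (34, z, 34), (6, b, 23), (6, b, 6), (6, b, 9), (9, b, 23), (9, b, 6), (9, b, 9)}
Filtering on F < F2 leaves {(13, z, 22), (13, z, 24), (13, z, 34), (22, z, 24), (22, z, 34), (24, z, 34), (6, b, 23), (6, b, 9), (9, b, 23)}.
Projecting to F2, F: {(22, 13), (23, 6), (23, 9), (24, 13), (24, 22), (34, 13), (34, 22), (34, 24), (9, 6)}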